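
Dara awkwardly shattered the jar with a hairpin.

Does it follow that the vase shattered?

Nothing is said about any vase; only the jar is affected.

no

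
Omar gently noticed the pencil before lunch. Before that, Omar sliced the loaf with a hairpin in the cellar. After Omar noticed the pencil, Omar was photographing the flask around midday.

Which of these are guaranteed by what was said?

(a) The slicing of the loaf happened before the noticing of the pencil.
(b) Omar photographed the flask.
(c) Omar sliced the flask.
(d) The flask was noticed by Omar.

(a) Entailed — the narrative places the slicing before the noticing.
(b) Not entailed — 'was photographing' is progressive on an accomplishment; it does not entail the completed 'photographed'.
(c) Not entailed — Omar sliced the loaf, not the flask; the flask belongs to the photographing event.
(d) Not entailed — Omar noticed the pencil, not the flask; the flask belongs to the photographing event.

(a)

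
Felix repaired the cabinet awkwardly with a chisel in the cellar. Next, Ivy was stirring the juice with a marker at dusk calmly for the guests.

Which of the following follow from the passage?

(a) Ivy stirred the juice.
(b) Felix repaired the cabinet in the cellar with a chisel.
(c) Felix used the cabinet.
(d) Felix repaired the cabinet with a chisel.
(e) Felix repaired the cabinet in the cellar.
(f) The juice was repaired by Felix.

(a) Entailed — 'stir' is an activity; 'was stirring' entails that some stirring happened, so 'stirred' holds.
(b) Entailed — this follows by dropping conjuncts from the repairing event's description.
(c) Not entailed — the cabinet is the patient, not an instrument — Felix used a chisel.
(d) Entailed — this follows by dropping conjuncts from the repairing event's description.
(e) Entailed — every conjunct here is already in the original repairing event.
(f) Not entailed — Felix repaired the cabinet, not the juice; the juice belongs to the stirring event.

(a), (b), (d), (e)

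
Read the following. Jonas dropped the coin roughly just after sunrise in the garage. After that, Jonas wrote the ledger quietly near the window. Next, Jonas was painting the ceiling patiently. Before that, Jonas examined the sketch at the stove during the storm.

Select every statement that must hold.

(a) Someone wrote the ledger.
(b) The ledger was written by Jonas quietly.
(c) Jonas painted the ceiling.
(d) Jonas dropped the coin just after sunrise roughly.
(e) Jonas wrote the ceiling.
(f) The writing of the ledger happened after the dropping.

(a) Entailed — this follows by dropping conjuncts from the writing event's description.
(b) Entailed — dropping 'near the window' leaves a sub-description the original still satisfies.
(c) Not entailed — 'was painting' is progressive on an accomplishment; it does not entail the completed 'painted'.
(d) Entailed — this follows by dropping conjuncts from the dropping event's description.
(e) Not entailed — Jonas wrote the ledger, not the ceiling; the ceiling belongs to the painting event.
(f) Entailed — the narrative places the dropping before the writing.

(a), (b), (d), (f)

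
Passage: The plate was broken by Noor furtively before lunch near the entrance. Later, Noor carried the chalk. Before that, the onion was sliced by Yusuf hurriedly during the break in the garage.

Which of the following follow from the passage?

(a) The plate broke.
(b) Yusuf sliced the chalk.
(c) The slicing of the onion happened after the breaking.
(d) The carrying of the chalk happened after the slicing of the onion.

(a), (d)

(a) Entailed — 'Noor broke the plate' is causative; it entails the inchoative 'the plate broke'.
(b) Not entailed — Yusuf sliced the onion, not the chalk; the chalk belongs to the carrying event.
(c) Not entailed — the narrative doesn't order the breaking relative to the slicing.
(d) Entailed — the narrative places the slicing before the carrying.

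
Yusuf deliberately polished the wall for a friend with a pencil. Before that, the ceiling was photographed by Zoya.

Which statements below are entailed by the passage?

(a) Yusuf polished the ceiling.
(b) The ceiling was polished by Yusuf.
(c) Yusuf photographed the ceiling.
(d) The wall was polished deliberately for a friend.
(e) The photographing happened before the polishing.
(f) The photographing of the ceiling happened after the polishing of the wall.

(a) Not entailed — Yusuf polished the wall, not the ceiling; the ceiling belongs to the photographing event.
(b) Not entailed — Yusuf polished the wall, not the ceiling; the ceiling belongs to the photographing event.
(c) Not entailed — the passage has Zoya photographing the ceiling, not Yusuf.
(d) Entailed — the original entails any weakening of itself; this just drops 'with a pencil' and generalizes the agent.
(e) Entailed — the narrative places the photographing before the polishing.
(f) Not entailed — the narrative places the photographing before the polishing, not after.

(d), (e)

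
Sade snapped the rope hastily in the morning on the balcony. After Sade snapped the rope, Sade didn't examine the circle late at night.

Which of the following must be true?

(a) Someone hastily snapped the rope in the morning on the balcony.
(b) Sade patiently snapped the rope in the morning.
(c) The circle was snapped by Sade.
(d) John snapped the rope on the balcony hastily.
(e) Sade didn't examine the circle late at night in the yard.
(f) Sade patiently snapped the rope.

(a), (e)

(a) Entailed — generalizing the agent leaves a sub-description the original still satisfies.
(b) Not entailed — 'patiently' adds a manner not in (and inconsistent with) the original.
(c) Not entailed — Sade snapped the rope, not the circle; the circle belongs to the examining event.
(d) Not entailed — the passage has Sade snapping the rope, not John.
(e) Entailed — under negation, adding a further restriction is entailed: if no such examining event occurred, none occurred in the yard either.
(f) Not entailed — 'patiently' adds a manner not in (and inconsistent with) the original.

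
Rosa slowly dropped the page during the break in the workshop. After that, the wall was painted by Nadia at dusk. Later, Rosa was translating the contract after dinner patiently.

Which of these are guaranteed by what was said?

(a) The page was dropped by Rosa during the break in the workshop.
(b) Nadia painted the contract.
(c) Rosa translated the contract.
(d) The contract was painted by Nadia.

(a)

(a) Entailed — the original entails any weakening of itself; this just drops 'slowly'.
(b) Not entailed — Nadia painted the wall, not the contract; the contract belongs to the translating event.
(c) Not entailed — 'was translating' is progressive on an accomplishment; it does not entail the completed 'translated'.
(d) Not entailed — Nadia painted the wall, not the contract; the contract belongs to the translating event.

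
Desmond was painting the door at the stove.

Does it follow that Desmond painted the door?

no

'was painting' is progressive; for an accomplishment like 'paint the door', it doesn't entail completion.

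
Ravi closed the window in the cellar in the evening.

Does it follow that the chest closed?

Nothing is said about any chest; only the window is affected.

no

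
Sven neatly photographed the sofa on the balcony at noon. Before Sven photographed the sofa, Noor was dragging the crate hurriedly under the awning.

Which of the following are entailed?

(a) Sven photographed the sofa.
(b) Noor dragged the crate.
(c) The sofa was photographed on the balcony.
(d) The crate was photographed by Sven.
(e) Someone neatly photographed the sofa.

(a) Entailed — dropping 'neatly', 'on the balcony', 'at noon' leaves a sub-description the original still satisfies.
(b) Entailed — 'drag' is an activity; 'was dragging' entails that some dragging happened, so 'dragged' holds.
(c) Entailed — this follows by dropping conjuncts from the photographing event's description.
(d) Not entailed — Sven photographed the sofa, not the crate; the crate belongs to the dragging event.
(e) Entailed — dropping 'on the balcony', 'at noon' and generalizing the agent leaves a sub-description the original still satisfies.

(a), (b), (c), (e)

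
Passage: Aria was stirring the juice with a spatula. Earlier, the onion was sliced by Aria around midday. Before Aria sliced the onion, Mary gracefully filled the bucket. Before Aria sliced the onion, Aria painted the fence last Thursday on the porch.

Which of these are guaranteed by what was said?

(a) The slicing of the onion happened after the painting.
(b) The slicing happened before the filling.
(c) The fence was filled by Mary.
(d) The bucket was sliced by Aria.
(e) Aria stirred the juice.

(a) Entailed — the narrative places the painting before the slicing.
(b) Not entailed — the narrative places the filling before the slicing, not after.
(c) Not entailed — Mary filled the bucket, not the fence; the fence belongs to the painting event.
(d) Not entailed — Aria sliced the onion, not the bucket; the bucket belongs to the filling event.
(e) Entailed — 'stir' is an activity; 'was stirring' entails that some stirring happened, so 'stirred' holds.

(a), (e)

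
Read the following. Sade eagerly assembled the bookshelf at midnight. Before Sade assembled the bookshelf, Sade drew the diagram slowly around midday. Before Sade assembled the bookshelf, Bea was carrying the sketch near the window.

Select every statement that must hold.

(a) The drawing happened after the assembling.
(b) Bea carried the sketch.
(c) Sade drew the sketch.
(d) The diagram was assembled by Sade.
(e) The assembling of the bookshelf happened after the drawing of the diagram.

(b), (e)

(a) Not entailed — the narrative places the drawing before the assembling, not after.
(b) Entailed — 'carry' is an activity; 'was carrying' entails that some carrying happened, so 'carried' holds.
(c) Not entailed — Sade drew the diagram, not the sketch; the sketch belongs to the carrying event.
(d) Not entailed — Sade assembled the bookshelf, not the diagram; the diagram belongs to the drawing event.
(e) Entailed — the narrative places the drawing before the assembling.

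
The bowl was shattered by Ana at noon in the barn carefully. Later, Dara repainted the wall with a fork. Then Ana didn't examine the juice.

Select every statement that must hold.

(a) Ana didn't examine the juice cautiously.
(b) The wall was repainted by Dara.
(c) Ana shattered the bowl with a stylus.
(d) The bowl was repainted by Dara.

(a), (b)

(a) Entailed — under negation, adding a further restriction is entailed: if no such examining event occurred, none occurred cautiously either.
(b) Entailed — the original entails any weakening of itself; this just drops 'with a fork'.
(c) Not entailed — 'with a stylus' adds information not in the original event.
(d) Not entailed — Dara repainted the wall, not the bowl; the bowl belongs to the shattering event.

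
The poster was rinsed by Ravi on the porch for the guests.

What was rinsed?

the poster

'the poster' marks the patient of the rinsing event.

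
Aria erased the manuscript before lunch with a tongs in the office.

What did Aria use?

a tongs

'with a tongs' marks the instrument of the erasing event.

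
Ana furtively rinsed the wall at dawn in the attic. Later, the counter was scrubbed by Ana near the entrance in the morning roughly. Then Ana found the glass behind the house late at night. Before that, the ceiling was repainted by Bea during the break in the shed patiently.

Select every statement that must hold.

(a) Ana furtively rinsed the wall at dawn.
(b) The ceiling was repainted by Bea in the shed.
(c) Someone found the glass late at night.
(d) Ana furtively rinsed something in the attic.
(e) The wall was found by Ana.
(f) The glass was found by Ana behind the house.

(a), (b), (c), (d), (f)

(a) Entailed — every conjunct here is already in the original rinsing event.
(b) Entailed — every conjunct here is already in the original repainting event.
(c) Entailed — every conjunct here is already in the original finding event.
(d) Entailed — every conjunct here is already in the original rinsing event.
(e) Not entailed — Ana found the glass, not the wall; the wall belongs to the rinsing event.
(f) Entailed — this follows by dropping conjuncts from the finding event's description.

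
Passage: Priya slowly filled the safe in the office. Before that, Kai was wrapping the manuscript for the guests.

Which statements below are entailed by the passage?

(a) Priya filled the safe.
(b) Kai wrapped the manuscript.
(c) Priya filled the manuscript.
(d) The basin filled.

(a) Entailed — this follows by dropping conjuncts from the filling event's description.
(b) Not entailed — 'was wrapping' is progressive on an accomplishment; it does not entail the completed 'wrapped'.
(c) Not entailed — Priya filled the safe, not the manuscript; the manuscript belongs to the wrapping event.
(d) Not entailed — the safe is what filled, not the basin.

(a)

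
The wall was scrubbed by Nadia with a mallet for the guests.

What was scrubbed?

the wall

'the wall' marks the patient of the scrubbing event.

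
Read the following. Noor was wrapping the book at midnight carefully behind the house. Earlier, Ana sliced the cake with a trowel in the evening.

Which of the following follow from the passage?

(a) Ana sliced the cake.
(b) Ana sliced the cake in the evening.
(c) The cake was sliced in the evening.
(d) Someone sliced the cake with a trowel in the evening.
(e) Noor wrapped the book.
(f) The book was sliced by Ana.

(a) Entailed — dropping 'in the evening', 'with a trowel' leaves a sub-description the original still satisfies.
(b) Entailed — the original entails any weakening of itself; this just drops 'with a trowel'.
(c) Entailed — every conjunct here is already in the original slicing event.
(d) Entailed — this follows by dropping conjuncts from the slicing event's description.
(e) Not entailed — 'was wrapping' is progressive on an accomplishment; it does not entail the completed 'wrapped'.
(f) Not entailed — Ana sliced the cake, not the book; the book belongs to the wrapping event.

(a), (b), (c), (d)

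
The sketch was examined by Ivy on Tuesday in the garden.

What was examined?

'the sketch' marks the patient of the examining event.

the sketch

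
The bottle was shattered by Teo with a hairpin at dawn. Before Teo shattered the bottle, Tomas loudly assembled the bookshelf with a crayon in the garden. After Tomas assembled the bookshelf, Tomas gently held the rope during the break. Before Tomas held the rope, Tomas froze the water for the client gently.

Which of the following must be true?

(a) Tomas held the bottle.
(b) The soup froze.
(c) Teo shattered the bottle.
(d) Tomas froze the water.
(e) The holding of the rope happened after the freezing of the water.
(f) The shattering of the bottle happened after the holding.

(c), (d), (e)

(a) Not entailed — Tomas held the rope, not the bottle; the bottle belongs to the shattering event.
(b) Not entailed — the water is what froze, not the soup.
(c) Entailed — this follows by dropping conjuncts from the shattering event's description.
(d) Entailed — this follows by dropping conjuncts from the freezing event's description.
(e) Entailed — the narrative places the freezing before the holding.
(f) Not entailed — the narrative doesn't order the holding relative to the shattering.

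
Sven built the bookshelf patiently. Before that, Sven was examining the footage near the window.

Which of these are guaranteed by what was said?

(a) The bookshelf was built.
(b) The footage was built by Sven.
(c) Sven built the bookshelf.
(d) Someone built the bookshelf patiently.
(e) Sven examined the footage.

(a), (c), (d), (e)

(a) Entailed — every conjunct here is already in the original building event.
(b) Not entailed — Sven built the bookshelf, not the footage; the footage belongs to the examining event.
(c) Entailed — dropping 'patiently' leaves a sub-description the original still satisfies.
(d) Entailed — every conjunct here is already in the original building event.
(e) Entailed — 'examine' is an activity; 'was examining' entails that some examining happened, so 'examined' holds.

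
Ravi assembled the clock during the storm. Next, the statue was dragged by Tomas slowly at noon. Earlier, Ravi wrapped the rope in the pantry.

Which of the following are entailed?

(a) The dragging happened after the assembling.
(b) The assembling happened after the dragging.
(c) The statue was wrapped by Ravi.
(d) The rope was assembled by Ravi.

(a)

(a) Entailed — the narrative places the assembling before the dragging.
(b) Not entailed — the narrative places the assembling before the dragging, not after.
(c) Not entailed — Ravi wrapped the rope, not the statue; the statue belongs to the dragging event.
(d) Not entailed — Ravi assembled the clock, not the rope; the rope belongs to the wrapping event.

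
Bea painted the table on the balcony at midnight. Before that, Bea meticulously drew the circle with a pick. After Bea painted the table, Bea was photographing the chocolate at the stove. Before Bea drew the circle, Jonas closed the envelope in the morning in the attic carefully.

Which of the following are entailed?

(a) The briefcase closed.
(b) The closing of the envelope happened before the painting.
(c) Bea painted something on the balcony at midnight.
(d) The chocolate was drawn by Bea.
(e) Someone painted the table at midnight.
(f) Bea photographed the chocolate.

(b), (c), (e)

(a) Not entailed — the envelope is what closed, not the briefcase.
(b) Entailed — the narrative places the closing before the painting.
(c) Entailed — every conjunct here is already in the original painting event.
(d) Not entailed — Bea drew the circle, not the chocolate; the chocolate belongs to the photographing event.
(e) Entailed — every conjunct here is already in the original painting event.
(f) Not entailed — 'was photographing' is progressive on an accomplishment; it does not entail the completed 'photographed'.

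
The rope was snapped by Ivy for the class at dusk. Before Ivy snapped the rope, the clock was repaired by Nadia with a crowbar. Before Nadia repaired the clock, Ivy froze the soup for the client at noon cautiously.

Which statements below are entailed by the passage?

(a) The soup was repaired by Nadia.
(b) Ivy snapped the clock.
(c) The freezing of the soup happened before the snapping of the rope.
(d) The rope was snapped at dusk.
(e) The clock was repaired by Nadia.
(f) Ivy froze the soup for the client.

(c), (d), (e), (f)

(a) Not entailed — Nadia repaired the clock, not the soup; the soup belongs to the freezing event.
(b) Not entailed — Ivy snapped the rope, not the clock; the clock belongs to the repairing event.
(c) Entailed — the narrative places the freezing before the snapping.
(d) Entailed — the original entails any weakening of itself; this just drops 'for the class' and generalizes the agent.
(e) Entailed — every conjunct here is already in the original repairing event.
(f) Entailed — this follows by dropping conjuncts from the freezing event's description.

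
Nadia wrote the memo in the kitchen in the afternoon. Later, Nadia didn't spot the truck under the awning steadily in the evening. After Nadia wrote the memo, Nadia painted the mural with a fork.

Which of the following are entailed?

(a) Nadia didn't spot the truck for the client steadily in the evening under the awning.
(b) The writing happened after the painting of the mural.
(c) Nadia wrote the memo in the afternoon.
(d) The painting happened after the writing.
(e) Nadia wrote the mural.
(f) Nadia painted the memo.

(a), (c), (d)

(a) Entailed — under negation, adding a further restriction is entailed: if no such spotting event occurred, none occurred for the client either.
(b) Not entailed — the narrative places the writing before the painting, not after.
(c) Entailed — the original entails any weakening of itself; this just drops 'in the kitchen'.
(d) Entailed — the narrative places the writing before the painting.
(e) Not entailed — Nadia wrote the memo, not the mural; the mural belongs to the painting event.
(f) Not entailed — Nadia painted the mural, not the memo; the memo belongs to the writing event.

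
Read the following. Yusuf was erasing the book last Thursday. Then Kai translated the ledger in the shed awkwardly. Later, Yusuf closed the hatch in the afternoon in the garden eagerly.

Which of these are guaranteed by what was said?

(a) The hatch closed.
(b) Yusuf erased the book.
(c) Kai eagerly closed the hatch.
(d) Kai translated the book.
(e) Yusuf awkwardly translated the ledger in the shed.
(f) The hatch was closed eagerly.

(a), (f)

(a) Entailed — 'Yusuf closed the hatch' is causative; it entails the inchoative 'the hatch closed'.
(b) Not entailed — 'was erasing' is progressive on an accomplishment; it does not entail the completed 'erased'.
(c) Not entailed — the passage has Yusuf closing the hatch, not Kai.
(d) Not entailed — Kai translated the ledger, not the book; the book belongs to the erasing event.
(e) Not entailed — the passage has Kai translating the ledger, not Yusuf.
(f) Entailed — this follows by dropping conjuncts from the closing event's description.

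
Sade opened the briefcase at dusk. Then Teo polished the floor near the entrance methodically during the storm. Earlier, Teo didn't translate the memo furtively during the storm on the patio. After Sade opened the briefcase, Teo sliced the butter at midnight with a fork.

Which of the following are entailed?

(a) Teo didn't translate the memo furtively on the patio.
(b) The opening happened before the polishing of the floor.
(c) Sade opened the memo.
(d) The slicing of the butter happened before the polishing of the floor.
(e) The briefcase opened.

(a) Not entailed — dropping 'during the storm' under negation is not valid — the original leaves open that Teo translated the memo some other way.
(b) Entailed — the narrative places the opening before the polishing.
(c) Not entailed — Sade opened the briefcase, not the memo; the memo belongs to the translating event.
(d) Not entailed — the narrative doesn't order the slicing relative to the polishing.
(e) Entailed — 'Sade opened the briefcase' is causative; it entails the inchoative 'the briefcase opened'.

(b), (e)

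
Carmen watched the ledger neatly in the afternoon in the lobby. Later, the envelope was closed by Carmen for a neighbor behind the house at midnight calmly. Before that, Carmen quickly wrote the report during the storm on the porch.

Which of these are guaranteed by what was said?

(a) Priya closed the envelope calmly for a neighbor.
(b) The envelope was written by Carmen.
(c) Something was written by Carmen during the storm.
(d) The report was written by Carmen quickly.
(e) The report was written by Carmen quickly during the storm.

(a) Not entailed — the passage has Carmen closing the envelope, not Priya.
(b) Not entailed — Carmen wrote the report, not the envelope; the envelope belongs to the closing event.
(c) Entailed — the original entails any weakening of itself; this just drops 'on the porch', 'quickly' and generalizes the patient.
(d) Entailed — every conjunct here is already in the original writing event.
(e) Entailed — the original entails any weakening of itself; this just drops 'on the porch'.

(c), (d), (e)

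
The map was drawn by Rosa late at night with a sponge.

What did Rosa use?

'with a sponge' marks the instrument of the drawing event.

a sponge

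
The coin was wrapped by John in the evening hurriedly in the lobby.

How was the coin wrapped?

'hurriedly' marks the manner of the wrapping event.

hurriedly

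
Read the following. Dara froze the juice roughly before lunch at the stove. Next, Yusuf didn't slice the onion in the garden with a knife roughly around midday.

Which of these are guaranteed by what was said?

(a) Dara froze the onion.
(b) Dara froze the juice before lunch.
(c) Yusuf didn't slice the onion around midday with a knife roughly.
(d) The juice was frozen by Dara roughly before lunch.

(a) Not entailed — Dara froze the juice, not the onion; the onion belongs to the slicing event.
(b) Entailed — dropping 'at the stove', 'roughly' leaves a sub-description the original still satisfies.
(c) Not entailed — dropping 'in the garden' under negation is not valid — the original leaves open that Yusuf sliced the onion some other way.
(d) Entailed — every conjunct here is already in the original freezing event.

(b), (d)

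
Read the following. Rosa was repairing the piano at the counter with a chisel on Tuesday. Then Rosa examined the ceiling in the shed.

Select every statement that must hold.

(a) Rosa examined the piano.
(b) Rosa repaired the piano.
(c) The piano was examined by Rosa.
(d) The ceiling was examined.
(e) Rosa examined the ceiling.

(a) Not entailed — Rosa examined the ceiling, not the piano; the piano belongs to the repairing event.
(b) Not entailed — 'was repairing' is progressive on an accomplishment; it does not entail the completed 'repaired'.
(c) Not entailed — Rosa examined the ceiling, not the piano; the piano belongs to the repairing event.
(d) Entailed — the original entails any weakening of itself; this just drops 'in the shed' and generalizes the agent.
(e) Entailed — every conjunct here is already in the original examining event.

(d), (e)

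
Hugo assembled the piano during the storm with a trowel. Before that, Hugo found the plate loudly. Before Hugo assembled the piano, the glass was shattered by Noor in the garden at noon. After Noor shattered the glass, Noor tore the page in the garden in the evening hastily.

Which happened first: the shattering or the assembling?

the shattering

The connectives place the shattering before the assembling.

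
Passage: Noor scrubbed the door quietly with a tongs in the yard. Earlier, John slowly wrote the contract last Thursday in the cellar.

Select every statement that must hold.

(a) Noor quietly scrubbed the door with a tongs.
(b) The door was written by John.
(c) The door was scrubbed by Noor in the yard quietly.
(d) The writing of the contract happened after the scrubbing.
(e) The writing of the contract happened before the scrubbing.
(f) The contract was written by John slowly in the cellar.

(a), (c), (e), (f)

(a) Entailed — dropping 'in the yard' leaves a sub-description the original still satisfies.
(b) Not entailed — John wrote the contract, not the door; the door belongs to the scrubbing event.
(c) Entailed — the original entails any weakening of itself; this just drops 'with a tongs'.
(d) Not entailed — the narrative places the writing before the scrubbing, not after.
(e) Entailed — the narrative places the writing before the scrubbing.
(f) Entailed — this follows by dropping conjuncts from the writing event's description.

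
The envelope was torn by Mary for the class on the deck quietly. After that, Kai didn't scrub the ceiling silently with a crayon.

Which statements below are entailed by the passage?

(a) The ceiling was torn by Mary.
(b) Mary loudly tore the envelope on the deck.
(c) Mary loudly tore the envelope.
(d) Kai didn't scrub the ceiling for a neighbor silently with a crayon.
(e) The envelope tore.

(a) Not entailed — Mary tore the envelope, not the ceiling; the ceiling belongs to the scrubbing event.
(b) Not entailed — 'loudly' adds a manner not in (and inconsistent with) the original.
(c) Not entailed — 'loudly' adds a manner not in (and inconsistent with) the original.
(d) Entailed — under negation, adding a further restriction is entailed: if no such scrubbing event occurred, none occurred for a neighbor either.
(e) Entailed — 'Mary tore the envelope' is causative; it entails the inchoative 'the envelope tore'.

(d), (e)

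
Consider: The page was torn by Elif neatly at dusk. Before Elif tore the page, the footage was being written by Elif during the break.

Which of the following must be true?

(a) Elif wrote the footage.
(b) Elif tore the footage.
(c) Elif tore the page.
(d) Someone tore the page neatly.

(c), (d)

(a) Not entailed — 'was writing' is progressive on an accomplishment; it does not entail the completed 'wrote'.
(b) Not entailed — Elif tore the page, not the footage; the footage belongs to the writing event.
(c) Entailed — every conjunct here is already in the original tearing event.
(d) Entailed — every conjunct here is already in the original tearing event.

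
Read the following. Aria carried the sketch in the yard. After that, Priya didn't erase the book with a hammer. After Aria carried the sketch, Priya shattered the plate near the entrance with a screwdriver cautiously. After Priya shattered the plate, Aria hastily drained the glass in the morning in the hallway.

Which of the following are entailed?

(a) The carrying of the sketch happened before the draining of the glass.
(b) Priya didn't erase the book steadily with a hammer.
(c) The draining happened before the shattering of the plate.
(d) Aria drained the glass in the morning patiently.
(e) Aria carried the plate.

(a), (b)

(a) Entailed — the narrative places the carrying before the draining.
(b) Entailed — under negation, adding a further restriction is entailed: if no such erasing event occurred, none occurred steadily either.
(c) Not entailed — the narrative places the shattering before the draining, not after.
(d) Not entailed — 'patiently' adds a manner not in (and inconsistent with) the original.
(e) Not entailed — Aria carried the sketch, not the plate; the plate belongs to the shattering event.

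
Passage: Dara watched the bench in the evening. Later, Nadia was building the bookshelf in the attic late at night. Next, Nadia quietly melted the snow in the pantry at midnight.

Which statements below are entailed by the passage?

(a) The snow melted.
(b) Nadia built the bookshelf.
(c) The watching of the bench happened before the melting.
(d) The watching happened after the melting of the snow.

(a) Entailed — 'Nadia melted the snow' is causative; it entails the inchoative 'the snow melted'.
(b) Not entailed — 'was building' is progressive on an accomplishment; it does not entail the completed 'built'.
(c) Entailed — the narrative places the watching before the melting.
(d) Not entailed — the narrative places the watching before the melting, not after.

(a), (c)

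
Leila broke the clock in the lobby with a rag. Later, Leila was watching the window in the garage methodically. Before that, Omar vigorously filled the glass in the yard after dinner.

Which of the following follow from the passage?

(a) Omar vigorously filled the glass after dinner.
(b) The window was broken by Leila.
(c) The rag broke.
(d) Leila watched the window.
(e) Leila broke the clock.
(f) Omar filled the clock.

(a), (d), (e)

(a) Entailed — every conjunct here is already in the original filling event.
(b) Not entailed — Leila broke the clock, not the window; the window belongs to the watching event.
(c) Not entailed — the clock is what broke, not the rag.
(d) Entailed — 'watch' is an activity; 'was watching' entails that some watching happened, so 'watched' holds.
(e) Entailed — this follows by dropping conjuncts from the breaking event's description.
(f) Not entailed — Omar filled the glass, not the clock; the clock belongs to the breaking event.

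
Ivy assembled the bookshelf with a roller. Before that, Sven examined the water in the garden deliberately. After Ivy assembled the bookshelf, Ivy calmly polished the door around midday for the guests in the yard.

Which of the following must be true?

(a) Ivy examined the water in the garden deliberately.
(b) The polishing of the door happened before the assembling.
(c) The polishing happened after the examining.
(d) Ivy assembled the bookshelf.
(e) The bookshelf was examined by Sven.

(a) Not entailed — the passage has Sven examining the water, not Ivy.
(b) Not entailed — the narrative places the assembling before the polishing, not after.
(c) Entailed — the narrative places the examining before the polishing.
(d) Entailed — every conjunct here is already in the original assembling event.
(e) Not entailed — Sven examined the water, not the bookshelf; the bookshelf belongs to the assembling event.

(c), (d)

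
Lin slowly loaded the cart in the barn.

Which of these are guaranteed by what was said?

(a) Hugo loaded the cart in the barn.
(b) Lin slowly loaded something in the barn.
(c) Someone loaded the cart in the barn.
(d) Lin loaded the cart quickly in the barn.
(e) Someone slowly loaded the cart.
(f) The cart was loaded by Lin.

(b), (c), (e), (f)

(a) Not entailed — the passage has Lin loading the cart, not Hugo.
(b) Entailed — generalizing the patient leaves a sub-description the original still satisfies.
(c) Entailed — every conjunct here is already in the original loading event.
(d) Not entailed — 'quickly' adds a manner not in (and inconsistent with) the original.
(e) Entailed — the original entails any weakening of itself; this just drops 'in the barn' and generalizes the agent.
(f) Entailed — this follows by dropping conjuncts from the loading event's description.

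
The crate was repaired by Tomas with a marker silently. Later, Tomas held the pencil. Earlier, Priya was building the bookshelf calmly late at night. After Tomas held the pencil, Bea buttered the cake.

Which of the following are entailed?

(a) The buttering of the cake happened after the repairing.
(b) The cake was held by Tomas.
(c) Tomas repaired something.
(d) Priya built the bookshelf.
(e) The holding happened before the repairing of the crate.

(a), (c)

(a) Entailed — the narrative places the repairing before the buttering.
(b) Not entailed — Tomas held the pencil, not the cake; the cake belongs to the buttering event.
(c) Entailed — this follows by dropping conjuncts from the repairing event's description.
(d) Not entailed — 'was building' is progressive on an accomplishment; it does not entail the completed 'built'.
(e) Not entailed — the narrative places the repairing before the holding, not after.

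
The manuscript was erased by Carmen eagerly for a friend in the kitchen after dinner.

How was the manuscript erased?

eagerly

'eagerly' marks the manner of the erasing event.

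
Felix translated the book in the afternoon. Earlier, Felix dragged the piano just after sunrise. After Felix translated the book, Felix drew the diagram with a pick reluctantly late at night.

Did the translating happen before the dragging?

The narrative orders the dragging before the translating.

no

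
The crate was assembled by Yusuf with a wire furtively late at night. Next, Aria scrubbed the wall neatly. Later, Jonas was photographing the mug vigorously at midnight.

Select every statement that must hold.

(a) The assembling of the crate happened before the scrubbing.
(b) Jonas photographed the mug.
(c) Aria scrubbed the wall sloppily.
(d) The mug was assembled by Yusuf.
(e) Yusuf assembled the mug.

(a) Entailed — the narrative places the assembling before the scrubbing.
(b) Not entailed — 'was photographing' is progressive on an accomplishment; it does not entail the completed 'photographed'.
(c) Not entailed — 'sloppily' adds a manner not in (and inconsistent with) the original.
(d) Not entailed — Yusuf assembled the crate, not the mug; the mug belongs to the photographing event.
(e) Not entailed — Yusuf assembled the crate, not the mug; the mug belongs to the photographing event.

(a)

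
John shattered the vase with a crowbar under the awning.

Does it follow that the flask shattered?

Nothing is said about any flask; only the vase is affected.

no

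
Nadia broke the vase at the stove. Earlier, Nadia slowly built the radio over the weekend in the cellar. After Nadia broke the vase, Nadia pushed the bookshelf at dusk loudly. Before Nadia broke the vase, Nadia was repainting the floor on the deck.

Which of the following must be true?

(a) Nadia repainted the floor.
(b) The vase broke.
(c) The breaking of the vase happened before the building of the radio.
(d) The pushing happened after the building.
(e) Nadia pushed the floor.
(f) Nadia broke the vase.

(b), (d), (f)

(a) Not entailed — 'was repainting' is progressive on an accomplishment; it does not entail the completed 'repainted'.
(b) Entailed — 'Nadia broke the vase' is causative; it entails the inchoative 'the vase broke'.
(c) Not entailed — the narrative places the building before the breaking, not after.
(d) Entailed — the narrative places the building before the pushing.
(e) Not entailed — Nadia pushed the bookshelf, not the floor; the floor belongs to the repainting event.
(f) Entailed — dropping 'at the stove' leaves a sub-description the original still satisfies.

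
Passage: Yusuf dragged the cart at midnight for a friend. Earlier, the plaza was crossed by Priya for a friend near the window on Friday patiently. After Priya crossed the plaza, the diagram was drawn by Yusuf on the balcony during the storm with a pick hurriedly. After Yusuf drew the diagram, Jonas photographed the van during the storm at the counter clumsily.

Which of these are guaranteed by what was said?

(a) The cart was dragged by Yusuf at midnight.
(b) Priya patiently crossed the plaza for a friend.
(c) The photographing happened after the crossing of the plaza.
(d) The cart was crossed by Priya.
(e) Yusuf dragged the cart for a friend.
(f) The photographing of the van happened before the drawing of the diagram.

(a), (b), (c), (e)

(a) Entailed — every conjunct here is already in the original dragging event.
(b) Entailed — this follows by dropping conjuncts from the crossing event's description.
(c) Entailed — the narrative places the crossing before the photographing.
(d) Not entailed — Priya crossed the plaza, not the cart; the cart belongs to the dragging event.
(e) Entailed — this follows by dropping conjuncts from the dragging event's description.
(f) Not entailed — the narrative places the drawing before the photographing, not after.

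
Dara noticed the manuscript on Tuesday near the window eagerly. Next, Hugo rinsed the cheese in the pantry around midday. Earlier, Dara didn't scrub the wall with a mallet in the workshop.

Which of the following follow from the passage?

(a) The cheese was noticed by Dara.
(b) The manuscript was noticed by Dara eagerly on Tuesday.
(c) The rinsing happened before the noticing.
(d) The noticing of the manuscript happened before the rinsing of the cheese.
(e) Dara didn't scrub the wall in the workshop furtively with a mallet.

(b), (d), (e)

(a) Not entailed — Dara noticed the manuscript, not the cheese; the cheese belongs to the rinsing event.
(b) Entailed — this follows by dropping conjuncts from the noticing event's description.
(c) Not entailed — the narrative places the noticing before the rinsing, not after.
(d) Entailed — the narrative places the noticing before the rinsing.
(e) Entailed — under negation, adding a further restriction is entailed: if no such scrubbing event occurred, none occurred furtively either.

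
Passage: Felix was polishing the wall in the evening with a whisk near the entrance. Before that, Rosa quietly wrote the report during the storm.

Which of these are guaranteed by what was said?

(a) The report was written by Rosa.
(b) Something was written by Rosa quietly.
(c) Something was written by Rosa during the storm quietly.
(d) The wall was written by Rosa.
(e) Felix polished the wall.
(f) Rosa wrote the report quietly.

(a) Entailed — this follows by dropping conjuncts from the writing event's description.
(b) Entailed — dropping 'during the storm' and generalizing the patient leaves a sub-description the original still satisfies.
(c) Entailed — the original entails any weakening of itself; this just generalizes the patient.
(d) Not entailed — Rosa wrote the report, not the wall; the wall belongs to the polishing event.
(e) Entailed — 'polish' is an activity; 'was polishing' entails that some polishing happened, so 'polished' holds.
(f) Entailed — dropping 'during the storm' leaves a sub-description the original still satisfies.

(a), (b), (c), (e), (f)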